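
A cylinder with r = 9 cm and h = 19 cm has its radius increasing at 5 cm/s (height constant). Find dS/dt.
370π cm²/s

S = 2πrh + 2πr² (lateral + bases)
dS/dt = (2πh + 4πr)·dr/dt = (2π·19 + 4π·9)·5
= 370π cm²/s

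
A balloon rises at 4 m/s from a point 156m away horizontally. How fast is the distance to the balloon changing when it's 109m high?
436√36217/36217 ≈ 2.291 m/s

z² = 156² + y²
z = √(156² + 109²) = √36217
dz/dt = y/z · dy/dt = 109/√36217 · 4 = 436√36217/36217 ≈ 2.291 m/s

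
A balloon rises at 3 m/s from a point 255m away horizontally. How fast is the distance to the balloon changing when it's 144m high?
144√9529/9529 ≈ 1.475 m/s

z² = 255² + y²
z = √(255² + 144²) = 3√9529
dz/dt = y/z · dy/dt = 144/(3√9529) · 3 = 144√9529/9529 ≈ 1.475 m/s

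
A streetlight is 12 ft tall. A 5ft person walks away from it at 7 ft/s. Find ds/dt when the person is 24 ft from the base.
5 ft/s

By similar triangles: 12/(x+s) = 5/s
Solving: s = 5x/7
ds/dt = 5/7 · dx/dt = 5/7 · 7 = 5 ft/s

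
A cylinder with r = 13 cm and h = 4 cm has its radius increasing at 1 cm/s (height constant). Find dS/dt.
60π cm²/s

S = 2πrh + 2πr² (lateral + bases)
dS/dt = (2πh + 4πr)·dr/dt = (2π·4 + 4π·13)·1
= 60π cm²/s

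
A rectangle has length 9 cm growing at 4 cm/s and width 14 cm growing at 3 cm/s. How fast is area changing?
83 cm²/s

A = lw
dA/dt = w·dl/dt + l·dw/dt = 14·4 + 9·3 = 83 cm²/s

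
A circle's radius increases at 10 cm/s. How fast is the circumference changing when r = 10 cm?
20π cm/s

C = 2πr
dC/dt = 2π · dr/dt = 2π · 10 = 20π cm/s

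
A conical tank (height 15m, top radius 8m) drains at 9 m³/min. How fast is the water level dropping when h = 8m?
2025/(4096π) ≈ 0.1574 m/min

r/h = 8/15, so r = (8/15)h
V = (1/3)πr²h = (1/3)π((8/15)h)²h = (64/675)πh³
dV/dh = (64/225)πh²
dh/dt = (dV/dt)/(dV/dh) = -9/((64/225)π·8²) = -2025/(4096π) m/min
The level is dropping at 2025/(4096π) ≈ 0.1574 m/min.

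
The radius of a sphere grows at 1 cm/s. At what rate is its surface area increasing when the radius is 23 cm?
184π cm²/s

S = 4πr²
dS/dt = dS/dr · dr/dt = 8πr · 1
At r = 23: dS/dt = 184π cm²/s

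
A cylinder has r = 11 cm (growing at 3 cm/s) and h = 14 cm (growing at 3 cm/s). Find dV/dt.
1287π cm³/s

V = πr²h
dV/dt = 2πrh·dr/dt + πr²·dh/dt
= 2π(11)(14)(3) + π(11)²(3)
= 1287π cm³/s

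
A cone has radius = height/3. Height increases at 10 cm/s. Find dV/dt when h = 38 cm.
14440π/9 cm³/s

V = (1/3)π(h/3)²h = πh³/27
dV/dt = πh²/9 · 10
At h = 38: dV/dt = 14440π/9 cm³/s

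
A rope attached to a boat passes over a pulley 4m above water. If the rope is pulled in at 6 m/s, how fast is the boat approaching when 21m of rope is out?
126√17/85 ≈ 6.112 m/s

rope² = x² + 4²
x = √(21² - 4²) = 5√17
dx/dt = (rope/x) · d(rope)/dt = (21/(5√17)) · (-6) = -126√17/85 m/s
The boat approaches at 126√17/85 ≈ 6.112 m/s.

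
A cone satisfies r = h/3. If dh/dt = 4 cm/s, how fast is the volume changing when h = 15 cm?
100π cm³/s

V = (1/3)π(h/3)²h = πh³/27
dV/dt = πh²/9 · 4
At h = 15: dV/dt = 100π cm³/s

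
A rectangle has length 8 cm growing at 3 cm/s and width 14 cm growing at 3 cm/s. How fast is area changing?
66 cm²/s

A = lw
dA/dt = w·dl/dt + l·dw/dt = 14·3 + 8·3 = 66 cm²/s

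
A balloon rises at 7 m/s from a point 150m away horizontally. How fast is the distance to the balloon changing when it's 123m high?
287√4181/4181 ≈ 4.439 m/s

z² = 150² + y²
z = √(150² + 123²) = 3√4181
dz/dt = y/z · dy/dt = 123/(3√4181) · 7 = 287√4181/4181 ≈ 4.439 m/s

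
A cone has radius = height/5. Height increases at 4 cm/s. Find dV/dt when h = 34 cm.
4624π/25 cm³/s

V = (1/3)π(h/5)²h = πh³/75
dV/dt = πh²/25 · 4
At h = 34: dV/dt = 4624π/25 cm³/s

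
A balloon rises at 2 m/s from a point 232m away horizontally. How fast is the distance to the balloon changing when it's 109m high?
218√65705/65705 ≈ 0.8505 m/s

z² = 232² + y²
z = √(232² + 109²) = √65705
dz/dt = y/z · dy/dt = 109/√65705 · 2 = 218√65705/65705 ≈ 0.8505 m/s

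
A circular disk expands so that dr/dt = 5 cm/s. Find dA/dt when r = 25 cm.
250π cm²/s

A = πr²
dA/dt = 2πr · dr/dt = 2π(25)(5) = 250π cm²/s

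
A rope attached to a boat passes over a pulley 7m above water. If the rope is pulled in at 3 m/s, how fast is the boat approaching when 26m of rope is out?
26√627/209 ≈ 3.115 m/s

rope² = x² + 7²
x = √(26² - 7²) = √627
dx/dt = (rope/x) · d(rope)/dt = (26/√627) · (-3) = -26√627/209 m/s
The boat approaches at 26√627/209 ≈ 3.115 m/s.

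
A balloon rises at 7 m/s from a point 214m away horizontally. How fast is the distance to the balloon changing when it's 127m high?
889√2477/12385 ≈ 3.572 m/s

z² = 214² + y²
z = √(214² + 127²) = 5√2477
dz/dt = y/z · dy/dt = 127/(5√2477) · 7 = 889√2477/12385 ≈ 3.572 m/s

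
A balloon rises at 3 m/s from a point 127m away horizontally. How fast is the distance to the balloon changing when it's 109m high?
327√28010/28010 ≈ 1.954 m/s

z² = 127² + y²
z = √(127² + 109²) = √28010
dz/dt = y/z · dy/dt = 109/√28010 · 3 = 327√28010/28010 ≈ 1.954 m/s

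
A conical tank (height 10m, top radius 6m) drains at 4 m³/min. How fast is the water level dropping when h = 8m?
25/(144π) ≈ 0.05526 m/min

r/h = 6/10, so r = (3/5)h
V = (1/3)πr²h = (1/3)π((3/5)h)²h = (3/25)πh³
dV/dh = (9/25)πh²
dh/dt = (dV/dt)/(dV/dh) = -4/((9/25)π·8²) = -25/(144π) m/min
The level is dropping at 25/(144π) ≈ 0.05526 m/min.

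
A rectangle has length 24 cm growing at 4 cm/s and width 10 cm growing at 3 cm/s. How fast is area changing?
112 cm²/s

A = lw
dA/dt = w·dl/dt + l·dw/dt = 10·4 + 24·3 = 112 cm²/s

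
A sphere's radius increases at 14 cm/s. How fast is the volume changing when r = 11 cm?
6776π cm³/s

V = (4/3)πr³
dV/dt = dV/dr · dr/dt = 4πr² · 14
At r = 11: dV/dt = 6776π cm³/s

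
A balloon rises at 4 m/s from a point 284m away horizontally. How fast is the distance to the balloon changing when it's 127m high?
508√96785/96785 ≈ 1.633 m/s

z² = 284² + y²
z = √(284² + 127²) = √96785
dz/dt = y/z · dy/dt = 127/√96785 · 4 = 508√96785/96785 ≈ 1.633 m/s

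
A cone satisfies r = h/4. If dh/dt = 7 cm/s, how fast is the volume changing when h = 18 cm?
567π/4 cm³/s

V = (1/3)π(h/4)²h = πh³/48
dV/dt = πh²/16 · 7
At h = 18: dV/dt = 567π/4 cm³/s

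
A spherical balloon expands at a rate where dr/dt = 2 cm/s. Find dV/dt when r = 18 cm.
2592π cm³/s

V = (4/3)πr³
dV/dt = dV/dr · dr/dt = 4πr² · 2
At r = 18: dV/dt = 2592π cm³/s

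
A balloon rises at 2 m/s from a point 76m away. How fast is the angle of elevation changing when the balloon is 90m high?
0.010954 rad/s

tan(θ) = y/76
sec²(θ) · dθ/dt = (1/76) · dy/dt
dθ/dt = cos²(θ)/76 · 2 = 76/(76² + 90²) · 2
dθ/dt = 0.010954 rad/s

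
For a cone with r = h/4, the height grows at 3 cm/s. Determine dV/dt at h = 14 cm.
147π/4 cm³/s

V = (1/3)π(h/4)²h = πh³/48
dV/dt = πh²/16 · 3
At h = 14: dV/dt = 147π/4 cm³/s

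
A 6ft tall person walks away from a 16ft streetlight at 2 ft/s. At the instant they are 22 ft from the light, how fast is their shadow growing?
6/5 ft/s

By similar triangles: 16/(x+s) = 6/s
Solving: s = 6x/10
ds/dt = 6/10 · dx/dt = 3/5 · 2 = 6/5 ft/s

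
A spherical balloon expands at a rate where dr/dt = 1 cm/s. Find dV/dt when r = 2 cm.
16π cm³/s

V = (4/3)πr³
dV/dt = dV/dr · dr/dt = 4πr² · 1
At r = 2: dV/dt = 16π cm³/s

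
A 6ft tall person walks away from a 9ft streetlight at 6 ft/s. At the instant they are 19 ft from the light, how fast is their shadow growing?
12 ft/s

By similar triangles: 9/(x+s) = 6/s
Solving: s = 6x/3
ds/dt = 6/3 · dx/dt = 2 · 6 = 12 ft/s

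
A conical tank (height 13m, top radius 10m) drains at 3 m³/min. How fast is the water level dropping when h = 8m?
507/(6400π) ≈ 0.02522 m/min

r/h = 10/13, so r = (10/13)h
V = (1/3)πr²h = (1/3)π((10/13)h)²h = (100/507)πh³
dV/dh = (100/169)πh²
dh/dt = (dV/dt)/(dV/dh) = -3/((100/169)π·8²) = -507/(6400π) m/min
The level is dropping at 507/(6400π) ≈ 0.02522 m/min.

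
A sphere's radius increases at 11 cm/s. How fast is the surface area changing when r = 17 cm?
1496π cm²/s

S = 4πr²
dS/dt = dS/dr · dr/dt = 8πr · 11
At r = 17: dS/dt = 1496π cm²/s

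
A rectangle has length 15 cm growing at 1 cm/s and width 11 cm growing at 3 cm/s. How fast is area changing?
56 cm²/s

A = lw
dA/dt = w·dl/dt + l·dw/dt = 11·1 + 15·3 = 56 cm²/s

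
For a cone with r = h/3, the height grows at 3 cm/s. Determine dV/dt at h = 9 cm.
27π cm³/s

V = (1/3)π(h/3)²h = πh³/27
dV/dt = πh²/9 · 3
At h = 9: dV/dt = 27π cm³/s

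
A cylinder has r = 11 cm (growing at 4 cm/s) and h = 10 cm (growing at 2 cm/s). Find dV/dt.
1122π cm³/s

V = πr²h
dV/dt = 2πrh·dr/dt + πr²·dh/dt
= 2π(11)(10)(4) + π(11)²(2)
= 1122π cm³/s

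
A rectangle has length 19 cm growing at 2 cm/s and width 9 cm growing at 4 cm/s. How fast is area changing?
94 cm²/s

A = lw
dA/dt = w·dl/dt + l·dw/dt = 9·2 + 19·4 = 94 cm²/s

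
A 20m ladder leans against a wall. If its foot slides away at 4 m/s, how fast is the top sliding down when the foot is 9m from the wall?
36√319/319 ≈ 2.016 m/s

x² + y² = 20²
2x·dx/dt + 2y·dy/dt = 0
dy/dt = -x/y · dx/dt = -9/√319 · 4 = -36√319/319 m/s
The top is descending at 36√319/319 ≈ 2.016 m/s.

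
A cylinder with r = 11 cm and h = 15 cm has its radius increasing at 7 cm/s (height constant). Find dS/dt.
518π cm²/s

S = 2πrh + 2πr² (lateral + bases)
dS/dt = (2πh + 4πr)·dr/dt = (2π·15 + 4π·11)·7
= 518π cm²/s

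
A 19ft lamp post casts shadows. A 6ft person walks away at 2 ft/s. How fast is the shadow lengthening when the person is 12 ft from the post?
12/13 ft/s

By similar triangles: 19/(x+s) = 6/s
Solving: s = 6x/13
ds/dt = 6/13 · dx/dt = 6/13 · 2 = 12/13 ft/s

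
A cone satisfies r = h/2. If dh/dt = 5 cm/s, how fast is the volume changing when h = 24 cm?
720π cm³/s

V = (1/3)π(h/2)²h = πh³/12
dV/dt = πh²/4 · 5
At h = 24: dV/dt = 720π cm³/s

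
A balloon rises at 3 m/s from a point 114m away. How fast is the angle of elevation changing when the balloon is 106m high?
0.014114 rad/s

tan(θ) = y/114
sec²(θ) · dθ/dt = (1/114) · dy/dt
dθ/dt = cos²(θ)/114 · 3 = 114/(114² + 106²) · 3
dθ/dt = 0.014114 rad/s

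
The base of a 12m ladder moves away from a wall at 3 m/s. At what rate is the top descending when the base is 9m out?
9√7/7 ≈ 3.402 m/s

x² + y² = 12²
2x·dx/dt + 2y·dy/dt = 0
dy/dt = -x/y · dx/dt = -9/(3√7) · 3 = -9√7/7 m/s
The top is descending at 9√7/7 ≈ 3.402 m/s.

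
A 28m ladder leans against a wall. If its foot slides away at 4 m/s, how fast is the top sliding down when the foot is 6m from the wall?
12√187/187 ≈ 0.8775 m/s

x² + y² = 28²
2x·dx/dt + 2y·dy/dt = 0
dy/dt = -x/y · dx/dt = -6/(2√187) · 4 = -12√187/187 m/s
The top is descending at 12√187/187 ≈ 0.8775 m/s.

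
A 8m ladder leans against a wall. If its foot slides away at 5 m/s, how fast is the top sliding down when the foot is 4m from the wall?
5√3/3 ≈ 2.887 m/s

x² + y² = 8²
2x·dx/dt + 2y·dy/dt = 0
dy/dt = -x/y · dx/dt = -4/(4√3) · 5 = -5√3/3 m/s
The top is descending at 5√3/3 ≈ 2.887 m/s.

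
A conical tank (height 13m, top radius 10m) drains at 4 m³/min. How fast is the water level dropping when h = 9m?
169/(2025π) ≈ 0.02657 m/min

r/h = 10/13, so r = (10/13)h
V = (1/3)πr²h = (1/3)π((10/13)h)²h = (100/507)πh³
dV/dh = (100/169)πh²
dh/dt = (dV/dt)/(dV/dh) = -4/((100/169)π·9²) = -169/(2025π) m/min
The level is dropping at 169/(2025π) ≈ 0.02657 m/min.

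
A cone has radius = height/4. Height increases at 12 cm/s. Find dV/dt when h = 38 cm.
1083π cm³/s

V = (1/3)π(h/4)²h = πh³/48
dV/dt = πh²/16 · 12
At h = 38: dV/dt = 1083π cm³/s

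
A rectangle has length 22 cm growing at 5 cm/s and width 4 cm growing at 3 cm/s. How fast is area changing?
86 cm²/s

A = lw
dA/dt = w·dl/dt + l·dw/dt = 4·5 + 22·3 = 86 cm²/s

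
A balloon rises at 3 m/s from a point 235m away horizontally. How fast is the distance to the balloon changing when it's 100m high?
60√2609/2609 ≈ 1.175 m/s

z² = 235² + y²
z = √(235² + 100²) = 5√2609
dz/dt = y/z · dy/dt = 100/(5√2609) · 3 = 60√2609/2609 ≈ 1.175 m/s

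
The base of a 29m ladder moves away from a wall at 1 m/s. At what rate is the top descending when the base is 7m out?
7√22/132 ≈ 0.2487 m/s

x² + y² = 29²
2x·dx/dt + 2y·dy/dt = 0
dy/dt = -x/y · dx/dt = -7/(6√22) · 1 = -7√22/132 m/s
The top is descending at 7√22/132 ≈ 0.2487 m/s.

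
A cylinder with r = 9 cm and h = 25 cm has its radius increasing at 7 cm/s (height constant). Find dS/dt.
602π cm²/s

S = 2πrh + 2πr² (lateral + bases)
dS/dt = (2πh + 4πr)·dr/dt = (2π·25 + 4π·9)·7
= 602π cm²/s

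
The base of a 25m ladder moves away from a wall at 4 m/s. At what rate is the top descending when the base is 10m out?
8√21/21 ≈ 1.746 m/s

x² + y² = 25²
2x·dx/dt + 2y·dy/dt = 0
dy/dt = -x/y · dx/dt = -10/(5√21) · 4 = -8√21/21 m/s
The top is descending at 8√21/21 ≈ 1.746 m/s.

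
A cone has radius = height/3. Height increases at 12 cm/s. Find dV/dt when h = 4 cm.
64π/3 cm³/s

V = (1/3)π(h/3)²h = πh³/27
dV/dt = πh²/9 · 12
At h = 4: dV/dt = 64π/3 cm³/s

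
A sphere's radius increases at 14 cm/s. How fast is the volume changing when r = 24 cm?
32256π cm³/s

V = (4/3)πr³
dV/dt = dV/dr · dr/dt = 4πr² · 14
At r = 24: dV/dt = 32256π cm³/s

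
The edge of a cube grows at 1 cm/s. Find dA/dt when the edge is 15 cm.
180 cm²/s

A = 6s²
dA/dt = 12s · ds/dt = 12·15·1 = 180 cm²/s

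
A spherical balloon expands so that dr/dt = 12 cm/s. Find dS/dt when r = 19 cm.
1824π cm²/s

S = 4πr²
dS/dt = dS/dr · dr/dt = 8πr · 12
At r = 19: dS/dt = 1824π cm²/s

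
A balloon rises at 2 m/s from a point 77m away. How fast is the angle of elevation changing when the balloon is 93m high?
0.010564 rad/s

tan(θ) = y/77
sec²(θ) · dθ/dt = (1/77) · dy/dt
dθ/dt = cos²(θ)/77 · 2 = 77/(77² + 93²) · 2
dθ/dt = 0.010564 rad/s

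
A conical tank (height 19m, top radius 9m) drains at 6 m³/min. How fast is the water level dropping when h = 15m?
722/(6075π) ≈ 0.03783 m/min

r/h = 9/19, so r = (9/19)h
V = (1/3)πr²h = (1/3)π((9/19)h)²h = (27/361)πh³
dV/dh = (81/361)πh²
dh/dt = (dV/dt)/(dV/dh) = -6/((81/361)π·15²) = -722/(6075π) m/min
The level is dropping at 722/(6075π) ≈ 0.03783 m/min.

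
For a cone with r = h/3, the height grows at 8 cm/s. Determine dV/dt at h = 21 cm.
392π cm³/s

V = (1/3)π(h/3)²h = πh³/27
dV/dt = πh²/9 · 8
At h = 21: dV/dt = 392π cm³/s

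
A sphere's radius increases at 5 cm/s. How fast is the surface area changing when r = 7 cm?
280π cm²/s

S = 4πr²
dS/dt = dS/dr · dr/dt = 8πr · 5
At r = 7: dS/dt = 280π cm²/s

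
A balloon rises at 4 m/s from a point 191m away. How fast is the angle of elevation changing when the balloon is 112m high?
0.015584 rad/s

tan(θ) = y/191
sec²(θ) · dθ/dt = (1/191) · dy/dt
dθ/dt = cos²(θ)/191 · 4 = 191/(191² + 112²) · 4
dθ/dt = 0.015584 rad/s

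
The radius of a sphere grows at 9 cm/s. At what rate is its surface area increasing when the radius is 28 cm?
2016π cm²/s

S = 4πr²
dS/dt = dS/dr · dr/dt = 8πr · 9
At r = 28: dS/dt = 2016π cm²/s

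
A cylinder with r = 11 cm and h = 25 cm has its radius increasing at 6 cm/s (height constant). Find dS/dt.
564π cm²/s

S = 2πrh + 2πr² (lateral + bases)
dS/dt = (2πh + 4πr)·dr/dt = (2π·25 + 4π·11)·6
= 564π cm²/s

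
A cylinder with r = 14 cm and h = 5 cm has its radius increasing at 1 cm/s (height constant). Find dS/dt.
66π cm²/s

S = 2πrh + 2πr² (lateral + bases)
dS/dt = (2πh + 4πr)·dr/dt = (2π·5 + 4π·14)·1
= 66π cm²/s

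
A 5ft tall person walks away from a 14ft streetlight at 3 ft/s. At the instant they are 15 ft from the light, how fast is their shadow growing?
5/3 ft/s

By similar triangles: 14/(x+s) = 5/s
Solving: s = 5x/9
ds/dt = 5/9 · dx/dt = 5/9 · 3 = 5/3 ft/s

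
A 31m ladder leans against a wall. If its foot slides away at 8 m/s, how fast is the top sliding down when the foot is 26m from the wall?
208√285/285 ≈ 12.32 m/s

x² + y² = 31²
2x·dx/dt + 2y·dy/dt = 0
dy/dt = -x/y · dx/dt = -26/√285 · 8 = -208√285/285 m/s
The top is descending at 208√285/285 ≈ 12.32 m/s.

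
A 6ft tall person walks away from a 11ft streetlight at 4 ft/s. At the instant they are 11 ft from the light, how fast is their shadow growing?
24/5 ft/s

By similar triangles: 11/(x+s) = 6/s
Solving: s = 6x/5
ds/dt = 6/5 · dx/dt = 6/5 · 4 = 24/5 ft/s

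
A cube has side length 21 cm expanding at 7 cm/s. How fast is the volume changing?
9261 cm³/s

V = s³
dV/dt = 3s² · ds/dt = 3·21²·7 = 9261 cm³/s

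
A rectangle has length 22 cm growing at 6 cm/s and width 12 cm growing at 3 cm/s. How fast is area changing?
138 cm²/s

A = lw
dA/dt = w·dl/dt + l·dw/dt = 12·6 + 22·3 = 138 cm²/s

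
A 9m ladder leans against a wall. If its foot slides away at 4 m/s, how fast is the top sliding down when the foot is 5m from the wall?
5√14/7 ≈ 2.673 m/s

x² + y² = 9²
2x·dx/dt + 2y·dy/dt = 0
dy/dt = -x/y · dx/dt = -5/(2√14) · 4 = -5√14/7 m/s
The top is descending at 5√14/7 ≈ 2.673 m/s.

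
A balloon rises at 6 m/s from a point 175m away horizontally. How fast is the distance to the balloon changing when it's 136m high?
816√49121/49121 ≈ 3.682 m/s

z² = 175² + y²
z = √(175² + 136²) = √49121
dz/dt = y/z · dy/dt = 136/√49121 · 6 = 816√49121/49121 ≈ 3.682 m/s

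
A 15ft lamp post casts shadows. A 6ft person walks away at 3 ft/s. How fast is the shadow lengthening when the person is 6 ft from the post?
2 ft/s

By similar triangles: 15/(x+s) = 6/s
Solving: s = 6x/9
ds/dt = 6/9 · dx/dt = 2/3 · 3 = 2 ft/s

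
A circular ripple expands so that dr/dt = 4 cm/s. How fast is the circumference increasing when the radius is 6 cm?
8π cm/s

C = 2πr
dC/dt = 2π · dr/dt = 2π · 4 = 8π cm/s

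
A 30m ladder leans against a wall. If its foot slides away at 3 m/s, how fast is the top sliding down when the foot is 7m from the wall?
21√851/851 ≈ 0.7199 m/s

x² + y² = 30²
2x·dx/dt + 2y·dy/dt = 0
dy/dt = -x/y · dx/dt = -7/√851 · 3 = -21√851/851 m/s
The top is descending at 21√851/851 ≈ 0.7199 m/s.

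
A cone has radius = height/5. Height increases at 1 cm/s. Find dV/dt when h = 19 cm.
361π/25 cm³/s

V = (1/3)π(h/5)²h = πh³/75
dV/dt = πh²/25 · 1
At h = 19: dV/dt = 361π/25 cm³/s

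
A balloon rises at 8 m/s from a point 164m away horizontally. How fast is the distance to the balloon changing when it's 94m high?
376√8933/8933 ≈ 3.978 m/s

z² = 164² + y²
z = √(164² + 94²) = 2√8933
dz/dt = y/z · dy/dt = 94/(2√8933) · 8 = 376√8933/8933 ≈ 3.978 m/s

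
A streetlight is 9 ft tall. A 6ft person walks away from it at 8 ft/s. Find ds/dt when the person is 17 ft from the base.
16 ft/s

By similar triangles: 9/(x+s) = 6/s
Solving: s = 6x/3
ds/dt = 6/3 · dx/dt = 2 · 8 = 16 ft/s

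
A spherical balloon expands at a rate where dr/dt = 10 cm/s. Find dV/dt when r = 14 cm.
7840π cm³/s

V = (4/3)πr³
dV/dt = dV/dr · dr/dt = 4πr² · 10
At r = 14: dV/dt = 7840π cm³/s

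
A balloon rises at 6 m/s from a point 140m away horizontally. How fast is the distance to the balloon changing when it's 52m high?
39√1394/697 ≈ 2.089 m/s

z² = 140² + y²
z = √(140² + 52²) = 4√1394
dz/dt = y/z · dy/dt = 52/(4√1394) · 6 = 39√1394/697 ≈ 2.089 m/s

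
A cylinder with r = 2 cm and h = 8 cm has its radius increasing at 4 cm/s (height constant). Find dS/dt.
96π cm²/s

S = 2πrh + 2πr² (lateral + bases)
dS/dt = (2πh + 4πr)·dr/dt = (2π·8 + 4π·2)·4
= 96π cm²/s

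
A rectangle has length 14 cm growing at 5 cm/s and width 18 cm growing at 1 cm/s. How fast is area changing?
104 cm²/s

A = lw
dA/dt = w·dl/dt + l·dw/dt = 18·5 + 14·1 = 104 cm²/s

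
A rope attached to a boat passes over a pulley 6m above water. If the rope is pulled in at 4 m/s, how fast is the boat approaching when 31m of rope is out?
124√37/185 ≈ 4.077 m/s

rope² = x² + 6²
x = √(31² - 6²) = 5√37
dx/dt = (rope/x) · d(rope)/dt = (31/(5√37)) · (-4) = -124√37/185 m/s
The boat approaches at 124√37/185 ≈ 4.077 m/s.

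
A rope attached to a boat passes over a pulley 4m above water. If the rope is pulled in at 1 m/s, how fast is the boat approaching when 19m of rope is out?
19√345/345 ≈ 1.023 m/s

rope² = x² + 4²
x = √(19² - 4²) = √345
dx/dt = (rope/x) · d(rope)/dt = (19/√345) · (-1) = -19√345/345 m/s
The boat approaches at 19√345/345 ≈ 1.023 m/s.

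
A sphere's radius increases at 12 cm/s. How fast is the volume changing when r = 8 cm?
3072π cm³/s

V = (4/3)πr³
dV/dt = dV/dr · dr/dt = 4πr² · 12
At r = 8: dV/dt = 3072π cm³/s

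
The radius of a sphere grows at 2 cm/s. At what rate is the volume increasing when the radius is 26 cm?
5408π cm³/s

V = (4/3)πr³
dV/dt = dV/dr · dr/dt = 4πr² · 2
At r = 26: dV/dt = 5408π cm³/s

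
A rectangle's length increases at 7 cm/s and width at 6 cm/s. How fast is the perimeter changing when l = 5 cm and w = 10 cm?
26 cm/s

P = 2(l + w)
dP/dt = 2(dl/dt + dw/dt) = 2(7 + 6) = 26 cm/s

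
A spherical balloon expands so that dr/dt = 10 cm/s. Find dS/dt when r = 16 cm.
1280π cm²/s

S = 4πr²
dS/dt = dS/dr · dr/dt = 8πr · 10
At r = 16: dS/dt = 1280π cm²/s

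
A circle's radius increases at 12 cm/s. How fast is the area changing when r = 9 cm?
216π cm²/s

A = πr²
dA/dt = 2πr · dr/dt = 2π(9)(12) = 216π cm²/s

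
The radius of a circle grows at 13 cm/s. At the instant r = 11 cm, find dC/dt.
26π cm/s

C = 2πr
dC/dt = 2π · dr/dt = 2π · 13 = 26π cm/s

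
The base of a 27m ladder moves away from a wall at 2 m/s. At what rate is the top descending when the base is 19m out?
19√23/46 ≈ 1.981 m/s

x² + y² = 27²
2x·dx/dt + 2y·dy/dt = 0
dy/dt = -x/y · dx/dt = -19/(4√23) · 2 = -19√23/46 m/s
The top is descending at 19√23/46 ≈ 1.981 m/s.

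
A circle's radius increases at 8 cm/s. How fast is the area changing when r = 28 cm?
448π cm²/s

A = πr²
dA/dt = 2πr · dr/dt = 2π(28)(8) = 448π cm²/s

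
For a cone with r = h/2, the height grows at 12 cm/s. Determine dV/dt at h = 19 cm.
1083π cm³/s

V = (1/3)π(h/2)²h = πh³/12
dV/dt = πh²/4 · 12
At h = 19: dV/dt = 1083π cm³/s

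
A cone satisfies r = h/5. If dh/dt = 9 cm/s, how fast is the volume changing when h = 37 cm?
12321π/25 cm³/s

V = (1/3)π(h/5)²h = πh³/75
dV/dt = πh²/25 · 9
At h = 37: dV/dt = 12321π/25 cm³/s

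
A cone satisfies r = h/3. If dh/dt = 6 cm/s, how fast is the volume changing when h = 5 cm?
50π/3 cm³/s

V = (1/3)π(h/3)²h = πh³/27
dV/dt = πh²/9 · 6
At h = 5: dV/dt = 50π/3 cm³/s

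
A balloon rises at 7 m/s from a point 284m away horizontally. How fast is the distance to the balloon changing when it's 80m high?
140√5441/5441 ≈ 1.898 m/s

z² = 284² + y²
z = √(284² + 80²) = 4√5441
dz/dt = y/z · dy/dt = 80/(4√5441) · 7 = 140√5441/5441 ≈ 1.898 m/s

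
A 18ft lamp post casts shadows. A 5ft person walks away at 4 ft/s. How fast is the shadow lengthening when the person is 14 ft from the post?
20/13 ft/s

By similar triangles: 18/(x+s) = 5/s
Solving: s = 5x/13
ds/dt = 5/13 · dx/dt = 5/13 · 4 = 20/13 ft/s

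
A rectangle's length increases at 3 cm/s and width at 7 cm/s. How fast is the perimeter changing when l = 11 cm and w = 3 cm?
20 cm/s

P = 2(l + w)
dP/dt = 2(dl/dt + dw/dt) = 2(3 + 7) = 20 cm/s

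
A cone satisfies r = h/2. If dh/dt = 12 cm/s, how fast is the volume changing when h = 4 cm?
48π cm³/s

V = (1/3)π(h/2)²h = πh³/12
dV/dt = πh²/4 · 12
At h = 4: dV/dt = 48π cm³/s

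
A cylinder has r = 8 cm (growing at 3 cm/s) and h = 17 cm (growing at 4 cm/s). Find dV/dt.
1072π cm³/s

V = πr²h
dV/dt = 2πrh·dr/dt + πr²·dh/dt
= 2π(8)(17)(3) + π(8)²(4)
= 1072π cm³/s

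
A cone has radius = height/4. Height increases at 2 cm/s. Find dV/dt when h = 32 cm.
128π cm³/s

V = (1/3)π(h/4)²h = πh³/48
dV/dt = πh²/16 · 2
At h = 32: dV/dt = 128π cm³/s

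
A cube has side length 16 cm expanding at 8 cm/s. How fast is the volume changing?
6144 cm³/s

V = s³
dV/dt = 3s² · ds/dt = 3·16²·8 = 6144 cm³/s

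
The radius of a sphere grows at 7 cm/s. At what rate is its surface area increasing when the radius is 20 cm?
1120π cm²/s

S = 4πr²
dS/dt = dS/dr · dr/dt = 8πr · 7
At r = 20: dS/dt = 1120π cm²/s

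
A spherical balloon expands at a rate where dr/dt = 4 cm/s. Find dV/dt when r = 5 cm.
400π cm³/s

V = (4/3)πr³
dV/dt = dV/dr · dr/dt = 4πr² · 4
At r = 5: dV/dt = 400π cm³/s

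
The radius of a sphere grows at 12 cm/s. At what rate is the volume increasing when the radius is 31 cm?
46128π cm³/s

V = (4/3)πr³
dV/dt = dV/dr · dr/dt = 4πr² · 12
At r = 31: dV/dt = 46128π cm³/s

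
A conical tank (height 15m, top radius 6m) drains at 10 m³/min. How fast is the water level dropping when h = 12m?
125/(288π) ≈ 0.1382 m/min

r/h = 6/15, so r = (2/5)h
V = (1/3)πr²h = (1/3)π((2/5)h)²h = (4/75)πh³
dV/dh = (4/25)πh²
dh/dt = (dV/dt)/(dV/dh) = -10/((4/25)π·12²) = -125/(288π) m/min
The level is dropping at 125/(288π) ≈ 0.1382 m/min.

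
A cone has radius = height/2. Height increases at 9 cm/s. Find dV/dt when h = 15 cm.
2025π/4 cm³/s

V = (1/3)π(h/2)²h = πh³/12
dV/dt = πh²/4 · 9
At h = 15: dV/dt = 2025π/4 cm³/s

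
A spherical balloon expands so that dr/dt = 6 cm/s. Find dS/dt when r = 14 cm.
672π cm²/s

S = 4πr²
dS/dt = dS/dr · dr/dt = 8πr · 6
At r = 14: dS/dt = 672π cm²/s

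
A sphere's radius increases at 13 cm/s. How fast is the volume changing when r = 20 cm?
20800π cm³/s

V = (4/3)πr³
dV/dt = dV/dr · dr/dt = 4πr² · 13
At r = 20: dV/dt = 20800π cm³/s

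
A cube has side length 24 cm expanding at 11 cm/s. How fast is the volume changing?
19008 cm³/s

V = s³
dV/dt = 3s² · ds/dt = 3·24²·11 = 19008 cm³/s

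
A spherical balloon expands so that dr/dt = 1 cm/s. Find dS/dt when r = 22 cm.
176π cm²/s

S = 4πr²
dS/dt = dS/dr · dr/dt = 8πr · 1
At r = 22: dS/dt = 176π cm²/s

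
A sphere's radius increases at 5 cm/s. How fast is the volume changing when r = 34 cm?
23120π cm³/s

V = (4/3)πr³
dV/dt = dV/dr · dr/dt = 4πr² · 5
At r = 34: dV/dt = 23120π cm³/s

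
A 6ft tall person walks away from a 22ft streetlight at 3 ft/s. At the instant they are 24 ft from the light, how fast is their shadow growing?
9/8 ft/s

By similar triangles: 22/(x+s) = 6/s
Solving: s = 6x/16
ds/dt = 6/16 · dx/dt = 3/8 · 3 = 9/8 ft/s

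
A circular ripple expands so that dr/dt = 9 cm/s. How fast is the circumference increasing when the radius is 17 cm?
18π cm/s

C = 2πr
dC/dt = 2π · dr/dt = 2π · 9 = 18π cm/s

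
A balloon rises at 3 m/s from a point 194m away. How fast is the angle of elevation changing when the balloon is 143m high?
0.01002 rad/s

tan(θ) = y/194
sec²(θ) · dθ/dt = (1/194) · dy/dt
dθ/dt = cos²(θ)/194 · 3 = 194/(194² + 143²) · 3
dθ/dt = 0.01002 rad/s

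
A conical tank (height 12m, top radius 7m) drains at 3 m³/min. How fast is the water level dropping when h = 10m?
108/(1225π) ≈ 0.02806 m/min

r/h = 7/12, so r = (7/12)h
V = (1/3)πr²h = (1/3)π((7/12)h)²h = (49/432)πh³
dV/dh = (49/144)πh²
dh/dt = (dV/dt)/(dV/dh) = -3/((49/144)π·10²) = -108/(1225π) m/min
The level is dropping at 108/(1225π) ≈ 0.02806 m/min.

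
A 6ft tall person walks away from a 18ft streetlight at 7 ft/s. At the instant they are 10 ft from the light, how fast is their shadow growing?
7/2 ft/s

By similar triangles: 18/(x+s) = 6/s
Solving: s = 6x/12
ds/dt = 6/12 · dx/dt = 1/2 · 7 = 7/2 ft/s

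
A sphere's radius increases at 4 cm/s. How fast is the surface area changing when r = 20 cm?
640π cm²/s

S = 4πr²
dS/dt = dS/dr · dr/dt = 8πr · 4
At r = 20: dS/dt = 640π cm²/s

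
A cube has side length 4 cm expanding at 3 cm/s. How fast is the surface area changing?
144 cm²/s

A = 6s²
dA/dt = 12s · ds/dt = 12·4·3 = 144 cm²/s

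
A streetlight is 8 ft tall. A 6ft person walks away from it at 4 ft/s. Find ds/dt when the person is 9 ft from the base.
12 ft/s

By similar triangles: 8/(x+s) = 6/s
Solving: s = 6x/2
ds/dt = 6/2 · dx/dt = 3 · 4 = 12 ft/s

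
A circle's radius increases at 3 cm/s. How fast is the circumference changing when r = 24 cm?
6π cm/s

C = 2πr
dC/dt = 2π · dr/dt = 2π · 3 = 6π cm/s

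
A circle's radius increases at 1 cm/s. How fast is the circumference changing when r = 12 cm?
2π cm/s

C = 2πr
dC/dt = 2π · dr/dt = 2π · 1 = 2π cm/s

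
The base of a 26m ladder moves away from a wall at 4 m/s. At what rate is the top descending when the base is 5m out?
20√651/651 ≈ 0.7839 m/s

x² + y² = 26²
2x·dx/dt + 2y·dy/dt = 0
dy/dt = -x/y · dx/dt = -5/√651 · 4 = -20√651/651 m/s
The top is descending at 20√651/651 ≈ 0.7839 m/s.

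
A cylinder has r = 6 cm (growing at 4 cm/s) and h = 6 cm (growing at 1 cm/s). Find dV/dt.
324π cm³/s

V = πr²h
dV/dt = 2πrh·dr/dt + πr²·dh/dt
= 2π(6)(6)(4) + π(6)²(1)
= 324π cm³/s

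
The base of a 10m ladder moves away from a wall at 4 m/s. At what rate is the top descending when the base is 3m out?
12√91/91 ≈ 1.258 m/s

x² + y² = 10²
2x·dx/dt + 2y·dy/dt = 0
dy/dt = -x/y · dx/dt = -3/√91 · 4 = -12√91/91 m/s
The top is descending at 12√91/91 ≈ 1.258 m/s.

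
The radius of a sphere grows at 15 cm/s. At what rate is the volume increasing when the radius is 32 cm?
61440π cm³/s

V = (4/3)πr³
dV/dt = dV/dr · dr/dt = 4πr² · 15
At r = 32: dV/dt = 61440π cm³/s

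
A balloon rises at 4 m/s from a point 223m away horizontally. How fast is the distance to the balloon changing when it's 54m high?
216√52645/52645 ≈ 0.9414 m/s

z² = 223² + y²
z = √(223² + 54²) = √52645
dz/dt = y/z · dy/dt = 54/√52645 · 4 = 216√52645/52645 ≈ 0.9414 m/s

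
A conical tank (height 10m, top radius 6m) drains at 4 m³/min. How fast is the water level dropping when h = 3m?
100/(81π) ≈ 0.393 m/min

r/h = 6/10, so r = (3/5)h
V = (1/3)πr²h = (1/3)π((3/5)h)²h = (3/25)πh³
dV/dh = (9/25)πh²
dh/dt = (dV/dt)/(dV/dh) = -4/((9/25)π·3²) = -100/(81π) m/min
The level is dropping at 100/(81π) ≈ 0.393 m/min.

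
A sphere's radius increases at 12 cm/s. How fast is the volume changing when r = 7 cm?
2352π cm³/s

V = (4/3)πr³
dV/dt = dV/dr · dr/dt = 4πr² · 12
At r = 7: dV/dt = 2352π cm³/s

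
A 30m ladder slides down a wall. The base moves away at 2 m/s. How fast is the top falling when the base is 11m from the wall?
22√779/779 ≈ 0.7882 m/s

x² + y² = 30²
2x·dx/dt + 2y·dy/dt = 0
dy/dt = -x/y · dx/dt = -11/√779 · 2 = -22√779/779 m/s
The top is descending at 22√779/779 ≈ 0.7882 m/s.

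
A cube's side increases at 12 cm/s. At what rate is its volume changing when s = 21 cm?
15876 cm³/s

V = s³
dV/dt = 3s² · ds/dt = 3·21²·12 = 15876 cm³/s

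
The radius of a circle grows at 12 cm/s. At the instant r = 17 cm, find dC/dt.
24π cm/s

C = 2πr
dC/dt = 2π · dr/dt = 2π · 12 = 24π cm/s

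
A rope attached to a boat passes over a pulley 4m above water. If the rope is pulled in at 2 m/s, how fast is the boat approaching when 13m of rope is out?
26√17/51 ≈ 2.102 m/s

rope² = x² + 4²
x = √(13² - 4²) = 3√17
dx/dt = (rope/x) · d(rope)/dt = (13/(3√17)) · (-2) = -26√17/51 m/s
The boat approaches at 26√17/51 ≈ 2.102 m/s.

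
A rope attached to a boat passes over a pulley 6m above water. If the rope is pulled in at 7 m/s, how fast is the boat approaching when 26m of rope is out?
91√10/40 ≈ 7.194 m/s

rope² = x² + 6²
x = √(26² - 6²) = 8√10
dx/dt = (rope/x) · d(rope)/dt = (26/(8√10)) · (-7) = -91√10/40 m/s
The boat approaches at 91√10/40 ≈ 7.194 m/s.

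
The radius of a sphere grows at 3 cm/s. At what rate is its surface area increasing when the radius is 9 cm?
216π cm²/s

S = 4πr²
dS/dt = dS/dr · dr/dt = 8πr · 3
At r = 9: dS/dt = 216π cm²/s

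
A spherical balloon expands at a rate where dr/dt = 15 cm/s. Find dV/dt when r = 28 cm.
47040π cm³/s

V = (4/3)πr³
dV/dt = dV/dr · dr/dt = 4πr² · 15
At r = 28: dV/dt = 47040π cm³/s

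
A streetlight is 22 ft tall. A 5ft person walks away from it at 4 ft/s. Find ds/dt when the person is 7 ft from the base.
20/17 ft/s

By similar triangles: 22/(x+s) = 5/s
Solving: s = 5x/17
ds/dt = 5/17 · dx/dt = 5/17 · 4 = 20/17 ft/s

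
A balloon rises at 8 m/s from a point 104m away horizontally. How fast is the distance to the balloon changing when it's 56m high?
28√218/109 ≈ 3.793 m/s

z² = 104² + y²
z = √(104² + 56²) = 8√218
dz/dt = y/z · dy/dt = 56/(8√218) · 8 = 28√218/109 ≈ 3.793 m/s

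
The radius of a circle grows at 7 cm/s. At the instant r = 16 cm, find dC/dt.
14π cm/s

C = 2πr
dC/dt = 2π · dr/dt = 2π · 7 = 14π cm/s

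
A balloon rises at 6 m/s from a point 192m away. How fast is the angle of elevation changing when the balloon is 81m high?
0.026528 rad/s

tan(θ) = y/192
sec²(θ) · dθ/dt = (1/192) · dy/dt
dθ/dt = cos²(θ)/192 · 6 = 192/(192² + 81²) · 6
dθ/dt = 0.026528 rad/s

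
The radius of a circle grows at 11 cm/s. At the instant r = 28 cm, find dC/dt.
22π cm/s

C = 2πr
dC/dt = 2π · dr/dt = 2π · 11 = 22π cm/s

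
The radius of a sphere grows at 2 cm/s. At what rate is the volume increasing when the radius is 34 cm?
9248π cm³/s

V = (4/3)πr³
dV/dt = dV/dr · dr/dt = 4πr² · 2
At r = 34: dV/dt = 9248π cm³/s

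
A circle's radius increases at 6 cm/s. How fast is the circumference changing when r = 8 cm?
12π cm/s

C = 2πr
dC/dt = 2π · dr/dt = 2π · 6 = 12π cm/s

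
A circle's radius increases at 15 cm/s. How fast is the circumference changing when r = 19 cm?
30π cm/s

C = 2πr
dC/dt = 2π · dr/dt = 2π · 15 = 30π cm/s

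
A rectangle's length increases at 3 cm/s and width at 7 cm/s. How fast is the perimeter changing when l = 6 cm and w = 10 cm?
20 cm/s

P = 2(l + w)
dP/dt = 2(dl/dt + dw/dt) = 2(3 + 7) = 20 cm/s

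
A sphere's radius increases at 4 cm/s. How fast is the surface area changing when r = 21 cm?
672π cm²/s

S = 4πr²
dS/dt = dS/dr · dr/dt = 8πr · 4
At r = 21: dS/dt = 672π cm²/s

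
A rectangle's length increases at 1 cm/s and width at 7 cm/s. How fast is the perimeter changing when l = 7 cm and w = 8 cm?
16 cm/s

P = 2(l + w)
dP/dt = 2(dl/dt + dw/dt) = 2(1 + 7) = 16 cm/s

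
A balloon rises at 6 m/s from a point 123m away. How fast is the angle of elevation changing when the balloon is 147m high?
0.020088 rad/s

tan(θ) = y/123
sec²(θ) · dθ/dt = (1/123) · dy/dt
dθ/dt = cos²(θ)/123 · 6 = 123/(123² + 147²) · 6
dθ/dt = 0.020088 rad/s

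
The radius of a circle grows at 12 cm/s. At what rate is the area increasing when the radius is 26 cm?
624π cm²/s

A = πr²
dA/dt = 2πr · dr/dt = 2π(26)(12) = 624π cm²/s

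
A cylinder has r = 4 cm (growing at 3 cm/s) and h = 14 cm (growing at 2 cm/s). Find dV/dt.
368π cm³/s

V = πr²h
dV/dt = 2πrh·dr/dt + πr²·dh/dt
= 2π(4)(14)(3) + π(4)²(2)
= 368π cm³/s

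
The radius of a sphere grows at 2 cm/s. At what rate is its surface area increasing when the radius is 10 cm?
160π cm²/s

S = 4πr²
dS/dt = dS/dr · dr/dt = 8πr · 2
At r = 10: dS/dt = 160π cm²/s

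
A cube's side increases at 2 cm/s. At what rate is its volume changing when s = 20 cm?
2400 cm³/s

V = s³
dV/dt = 3s² · ds/dt = 3·20²·2 = 2400 cm³/s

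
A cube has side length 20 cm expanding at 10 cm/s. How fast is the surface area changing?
2400 cm²/s

A = 6s²
dA/dt = 12s · ds/dt = 12·20·10 = 2400 cm²/s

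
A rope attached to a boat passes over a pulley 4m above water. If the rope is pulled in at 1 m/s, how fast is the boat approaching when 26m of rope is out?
13√165/165 ≈ 1.012 m/s

rope² = x² + 4²
x = √(26² - 4²) = 2√165
dx/dt = (rope/x) · d(rope)/dt = (26/(2√165)) · (-1) = -13√165/165 m/s
The boat approaches at 13√165/165 ≈ 1.012 m/s.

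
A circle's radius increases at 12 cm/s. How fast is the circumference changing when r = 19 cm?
24π cm/s

C = 2πr
dC/dt = 2π · dr/dt = 2π · 12 = 24π cm/s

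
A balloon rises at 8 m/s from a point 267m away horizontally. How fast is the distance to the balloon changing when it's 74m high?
592√76765/76765 ≈ 2.137 m/s

z² = 267² + y²
z = √(267² + 74²) = √76765
dz/dt = y/z · dy/dt = 74/√76765 · 8 = 592√76765/76765 ≈ 2.137 m/s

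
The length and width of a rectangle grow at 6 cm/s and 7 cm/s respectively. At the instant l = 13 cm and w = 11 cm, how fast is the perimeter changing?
26 cm/s

P = 2(l + w)
dP/dt = 2(dl/dt + dw/dt) = 2(6 + 7) = 26 cm/s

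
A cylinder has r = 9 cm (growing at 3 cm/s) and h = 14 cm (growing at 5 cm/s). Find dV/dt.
1161π cm³/s

V = πr²h
dV/dt = 2πrh·dr/dt + πr²·dh/dt
= 2π(9)(14)(3) + π(9)²(5)
= 1161π cm³/s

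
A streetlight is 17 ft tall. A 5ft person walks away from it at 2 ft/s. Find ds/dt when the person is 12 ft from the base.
5/6 ft/s

By similar triangles: 17/(x+s) = 5/s
Solving: s = 5x/12
ds/dt = 5/12 · dx/dt = 5/12 · 2 = 5/6 ft/s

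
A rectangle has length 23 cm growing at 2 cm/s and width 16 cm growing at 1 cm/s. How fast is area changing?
55 cm²/s

A = lw
dA/dt = w·dl/dt + l·dw/dt = 16·2 + 23·1 = 55 cm²/s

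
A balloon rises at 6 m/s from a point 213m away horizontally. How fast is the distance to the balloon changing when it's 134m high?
804√2533/12665 ≈ 3.195 m/s

z² = 213² + y²
z = √(213² + 134²) = 5√2533
dz/dt = y/z · dy/dt = 134/(5√2533) · 6 = 804√2533/12665 ≈ 3.195 m/s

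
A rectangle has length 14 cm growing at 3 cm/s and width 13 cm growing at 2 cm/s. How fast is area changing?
67 cm²/s

A = lw
dA/dt = w·dl/dt + l·dw/dt = 13·3 + 14·2 = 67 cm²/s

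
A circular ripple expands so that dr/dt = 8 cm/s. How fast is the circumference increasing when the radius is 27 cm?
16π cm/s

C = 2πr
dC/dt = 2π · dr/dt = 2π · 8 = 16π cm/s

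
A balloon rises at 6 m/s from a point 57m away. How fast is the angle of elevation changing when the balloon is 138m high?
0.015341 rad/s

tan(θ) = y/57
sec²(θ) · dθ/dt = (1/57) · dy/dt
dθ/dt = cos²(θ)/57 · 6 = 57/(57² + 138²) · 6
dθ/dt = 0.015341 rad/s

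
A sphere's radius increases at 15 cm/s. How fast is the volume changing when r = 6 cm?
2160π cm³/s

V = (4/3)πr³
dV/dt = dV/dr · dr/dt = 4πr² · 15
At r = 6: dV/dt = 2160π cm³/s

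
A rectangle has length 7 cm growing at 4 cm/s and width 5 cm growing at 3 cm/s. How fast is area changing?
41 cm²/s

A = lw
dA/dt = w·dl/dt + l·dw/dt = 5·4 + 7·3 = 41 cm²/s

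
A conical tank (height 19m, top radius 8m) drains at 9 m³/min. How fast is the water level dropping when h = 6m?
361/(256π) ≈ 0.4489 m/min

r/h = 8/19, so r = (8/19)h
V = (1/3)πr²h = (1/3)π((8/19)h)²h = (64/1083)πh³
dV/dh = (64/361)πh²
dh/dt = (dV/dt)/(dV/dh) = -9/((64/361)π·6²) = -361/(256π) m/min
The level is dropping at 361/(256π) ≈ 0.4489 m/min.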